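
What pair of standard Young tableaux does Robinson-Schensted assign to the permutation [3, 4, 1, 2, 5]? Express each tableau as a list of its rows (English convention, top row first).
Insert each entry of the permutation into P by Schensted row insertion, recording in Q the position of each new cell.

Insert 3: appended to row 1. P = [[3]], Q = [[1]].
Insert 4: appended to row 1. P = [[3, 4]], Q = [[1, 2]].
Insert 1: 1 bumps 3 from row 1; 3 starts row 2. P = [[1, 4], [3]], Q = [[1, 2], [3]].
Insert 2: 2 bumps 4 from row 1; 4 appends to row 2. P = [[1, 2], [3, 4]], Q = [[1, 2], [3, 4]].
Insert 5: appended to row 1. P = [[1, 2, 5], [3, 4]], Q = [[1, 2, 5], [3, 4]].

So P = [[1, 2, 5], [3, 4]], Q = [[1, 2, 5], [3, 4]].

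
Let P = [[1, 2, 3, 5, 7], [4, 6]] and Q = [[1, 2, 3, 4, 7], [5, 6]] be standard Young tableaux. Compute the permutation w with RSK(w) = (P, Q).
1 2 4 6 3 5 7

Reverse the RSK construction: for i from n down to 1, find the cell of Q containing i, remove the entry at that cell from P, and reverse-bump it up through P; the value ejected from row 1 is w(i).

Step i=7: Q has 7 at row 1, column 5; remove that cell from P, ejecting 7. So w(7) = 7. P is now [[1, 2, 3, 5], [4, 6]].
Step i=6: Q has 6 at row 2, column 2; remove 6 from row 2 of P and reverse-bump: 6 enters row 1 and ejects 5. So w(6) = 5. P is now [[1, 2, 3, 6], [4]].
Step i=5: Q has 5 at row 2, column 1; remove 4 from row 2 of P and reverse-bump: 4 enters row 1 and ejects 3. So w(5) = 3. P is now [[1, 2, 4, 6]].
Step i=4: Q has 4 at row 1, column 4; remove that cell from P, ejecting 6. So w(4) = 6. P is now [[1, 2, 4]].
Step i=3: Q has 3 at row 1, column 3; remove that cell from P, ejecting 4. So w(3) = 4. P is now [[1, 2]].
Step i=2: Q has 2 at row 1, column 2; remove that cell from P, ejecting 2. So w(2) = 2. P is now [[1]].
Step i=1: Q has 1 at row 1, column 1; remove that cell from P, ejecting 1. So w(1) = 1. P is now [].

So w = 1 2 4 6 3 5 7.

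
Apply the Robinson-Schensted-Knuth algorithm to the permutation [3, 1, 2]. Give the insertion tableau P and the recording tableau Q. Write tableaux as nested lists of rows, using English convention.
Insert each entry of the permutation into P by Schensted row insertion, recording in Q the position of each new cell.

After inserting 3: P = [[3]].
After inserting 1: P = [[1], [3]].
After inserting 2: P = [[1, 2], [3]].

So P = [[1, 2], [3]], Q = [[1, 3], [2]].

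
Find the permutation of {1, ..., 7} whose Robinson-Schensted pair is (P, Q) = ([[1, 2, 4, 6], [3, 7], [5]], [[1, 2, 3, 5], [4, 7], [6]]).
Reverse RSK: for i = n, n-1, ..., 1, locate i in Q, remove the corresponding corner cell from P, and reverse-bump its entry up through P; the value ejected from row 1 is w(i).

So w = 1 3 5 4 7 2 6.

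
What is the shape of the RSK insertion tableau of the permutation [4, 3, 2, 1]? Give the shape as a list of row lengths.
Row-insert each entry into an empty tableau.

After inserting 4: P = [[4]].
After inserting 3: P = [[3], [4]].
After inserting 2: P = [[2], [3], [4]].
After inserting 1: P = [[1], [2], [3], [4]].

The final insertion tableau P = [[1], [2], [3], [4]] has shape [1, 1, 1, 1].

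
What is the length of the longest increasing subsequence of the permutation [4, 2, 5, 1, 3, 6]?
3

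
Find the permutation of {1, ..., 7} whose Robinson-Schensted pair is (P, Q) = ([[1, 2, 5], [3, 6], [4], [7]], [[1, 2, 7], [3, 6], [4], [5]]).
4 7 6 3 1 2 5

Reverse RSK: for i = n, n-1, ..., 1, locate i in Q, remove the corresponding corner cell from P, and reverse-bump its entry up through P; the value ejected from row 1 is w(i).

So w = 4 7 6 3 1 2 5.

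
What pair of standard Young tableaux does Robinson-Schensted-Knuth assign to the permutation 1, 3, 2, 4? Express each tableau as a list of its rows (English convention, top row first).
Insert each entry of the permutation into P by Schensted row insertion, recording in Q the position of each new cell.

Insert 1: appended to row 1. P = [[1]].
Insert 3: appended to row 1. P = [[1, 3]].
Insert 2: 2 bumps 3 from row 1; 3 starts row 2. P = [[1, 2], [3]].
Insert 4: appended to row 1. P = [[1, 2, 4], [3]].

So P = [[1, 2, 4], [3]], Q = [[1, 2, 4], [3]].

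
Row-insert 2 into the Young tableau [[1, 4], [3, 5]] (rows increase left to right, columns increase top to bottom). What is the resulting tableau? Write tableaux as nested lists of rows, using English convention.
[[1, 2], [3, 4], [5]]

In row 1, 2 replaces 4 (the leftmost entry greater than 2); 4 is bumped to row 2. In row 2, 4 replaces 5 (the leftmost entry greater than 4); 5 is bumped to row 3. 5 starts a new row 3. The new tableau is [[1, 2], [3, 4], [5]].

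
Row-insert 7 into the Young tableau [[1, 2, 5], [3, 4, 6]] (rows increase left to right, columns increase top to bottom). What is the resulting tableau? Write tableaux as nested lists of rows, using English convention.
[[1, 2, 5, 7], [3, 4, 6]]

7 is larger than every entry of row 1, so it is appended to row 1. The new tableau is [[1, 2, 5, 7], [3, 4, 6]].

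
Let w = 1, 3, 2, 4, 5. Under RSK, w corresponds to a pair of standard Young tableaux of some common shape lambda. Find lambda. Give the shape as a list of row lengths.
[4, 1]

Row-insert each entry into an empty tableau.

After inserting 1: P = [[1]].
After inserting 3: P = [[1, 3]].
After inserting 2: P = [[1, 2], [3]].
After inserting 4: P = [[1, 2, 4], [3]].
After inserting 5: P = [[1, 2, 4, 5], [3]].

The final insertion tableau P = [[1, 2, 4, 5], [3]] has shape [4, 1].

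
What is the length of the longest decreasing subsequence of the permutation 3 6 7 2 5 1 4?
3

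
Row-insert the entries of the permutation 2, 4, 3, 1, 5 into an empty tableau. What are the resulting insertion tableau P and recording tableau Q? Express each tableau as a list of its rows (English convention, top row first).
P = [[1, 3, 5], [2], [4]], Q = [[1, 2, 5], [3], [4]]

Insert each entry of the permutation into P by Schensted row insertion, recording in Q the position of each new cell.

Insert 2: appended to row 1. P = [[2]].
Insert 4: appended to row 1. P = [[2, 4]].
Insert 3: 3 bumps 4 from row 1; 4 starts row 2. P = [[2, 3], [4]].
Insert 1: 1 bumps 2 from row 1; 2 bumps 4 from row 2; 4 starts row 3. P = [[1, 3], [2], [4]].
Insert 5: appended to row 1. P = [[1, 3, 5], [2], [4]].

So P = [[1, 3, 5], [2], [4]], Q = [[1, 2, 5], [3], [4]].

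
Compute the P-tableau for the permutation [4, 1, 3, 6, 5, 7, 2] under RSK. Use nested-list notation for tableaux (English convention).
P = [[1, 2, 5, 7], [3, 6], [4]]

Insert 4: appended to row 1. P = [[4]].
Insert 1: 1 bumps 4 from row 1; 4 starts row 2. P = [[1], [4]].
Insert 3: appended to row 1. P = [[1, 3], [4]].
Insert 6: appended to row 1. P = [[1, 3, 6], [4]].
Insert 5: 5 bumps 6 from row 1; 6 appends to row 2. P = [[1, 3, 5], [4, 6]].
Insert 7: appended to row 1. P = [[1, 3, 5, 7], [4, 6]].
Insert 2: 2 bumps 3 from row 1; 3 bumps 4 from row 2; 4 starts row 3. P = [[1, 2, 5, 7], [3, 6], [4]].

So P = [[1, 2, 5, 7], [3, 6], [4]].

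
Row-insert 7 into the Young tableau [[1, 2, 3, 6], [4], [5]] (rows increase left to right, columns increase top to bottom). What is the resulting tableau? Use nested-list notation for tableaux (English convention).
7 is larger than every entry of row 1, so it is appended to row 1. The new tableau is [[1, 2, 3, 6, 7], [4], [5]].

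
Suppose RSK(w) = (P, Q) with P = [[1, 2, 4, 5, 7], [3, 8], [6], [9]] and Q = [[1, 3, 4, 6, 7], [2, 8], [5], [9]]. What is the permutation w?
9 1 3 6 4 5 8 7 2

Reverse the RSK construction: for i from n down to 1, find the cell of Q containing i, remove the entry at that cell from P, and reverse-bump it up through P; the value ejected from row 1 is w(i).

Step i=9: Q has 9 at row 4, column 1; remove 9 from row 4 of P and reverse-bump: 9 enters row 3 and ejects 6; 6 enters row 2 and ejects 3; 3 enters row 1 and ejects 2. So w(9) = 2. P is now [[1, 3, 4, 5, 7], [6, 8], [9]].
Step i=8: Q has 8 at row 2, column 2; remove 8 from row 2 of P and reverse-bump: 8 enters row 1 and ejects 7. So w(8) = 7. P is now [[1, 3, 4, 5, 8], [6], [9]].
Step i=7: Q has 7 at row 1, column 5; remove that cell from P, ejecting 8. So w(7) = 8. P is now [[1, 3, 4, 5], [6], [9]].
Step i=6: Q has 6 at row 1, column 4; remove that cell from P, ejecting 5. So w(6) = 5. P is now [[1, 3, 4], [6], [9]].
Step i=5: Q has 5 at row 3, column 1; remove 9 from row 3 of P and reverse-bump: 9 enters row 2 and ejects 6; 6 enters row 1 and ejects 4. So w(5) = 4. P is now [[1, 3, 6], [9]].
Step i=4: Q has 4 at row 1, column 3; remove that cell from P, ejecting 6. So w(4) = 6. P is now [[1, 3], [9]].
Step i=3: Q has 3 at row 1, column 2; remove that cell from P, ejecting 3. So w(3) = 3. P is now [[1], [9]].
Step i=2: Q has 2 at row 2, column 1; remove 9 from row 2 of P and reverse-bump: 9 enters row 1 and ejects 1. So w(2) = 1. P is now [[9]].
Step i=1: Q has 1 at row 1, column 1; remove that cell from P, ejecting 9. So w(1) = 9. P is now [].

So w = 9 1 3 6 4 5 8 7 2.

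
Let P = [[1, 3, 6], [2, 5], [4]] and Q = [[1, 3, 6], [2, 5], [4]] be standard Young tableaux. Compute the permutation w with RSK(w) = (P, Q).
Reverse the RSK construction: for i from n down to 1, find the cell of Q containing i, remove the entry at that cell from P, and reverse-bump it up through P; the value ejected from row 1 is w(i).

Step i=6: Q has 6 at row 1, column 3; remove that cell from P, ejecting 6. So w(6) = 6. P is now [[1, 3], [2, 5], [4]].
Step i=5: Q has 5 at row 2, column 2; remove 5 from row 2 of P and reverse-bump: 5 enters row 1 and ejects 3. So w(5) = 3. P is now [[1, 5], [2], [4]].
Step i=4: Q has 4 at row 3, column 1; remove 4 from row 3 of P and reverse-bump: 4 enters row 2 and ejects 2; 2 enters row 1 and ejects 1. So w(4) = 1. P is now [[2, 5], [4]].
Step i=3: Q has 3 at row 1, column 2; remove that cell from P, ejecting 5. So w(3) = 5. P is now [[2], [4]].
Step i=2: Q has 2 at row 2, column 1; remove 4 from row 2 of P and reverse-bump: 4 enters row 1 and ejects 2. So w(2) = 2. P is now [[4]].
Step i=1: Q has 1 at row 1, column 1; remove that cell from P, ejecting 4. So w(1) = 4. P is now [].

So w = 4 2 5 1 3 6.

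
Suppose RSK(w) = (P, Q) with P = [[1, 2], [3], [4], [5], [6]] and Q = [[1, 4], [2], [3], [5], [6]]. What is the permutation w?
Reverse the RSK construction: for i from n down to 1, find the cell of Q containing i, remove the entry at that cell from P, and reverse-bump it up through P; the value ejected from row 1 is w(i).

Step i=6: Q has 6 at row 5, column 1; remove 6 from row 5 of P and reverse-bump: 6 enters row 4 and ejects 5; 5 enters row 3 and ejects 4; 4 enters row 2 and ejects 3; 3 enters row 1 and ejects 2. So w(6) = 2. P is now [[1, 3], [4], [5], [6]].
Step i=5: Q has 5 at row 4, column 1; remove 6 from row 4 of P and reverse-bump: 6 enters row 3 and ejects 5; 5 enters row 2 and ejects 4; 4 enters row 1 and ejects 3. So w(5) = 3. P is now [[1, 4], [5], [6]].
Step i=4: Q has 4 at row 1, column 2; remove that cell from P, ejecting 4. So w(4) = 4. P is now [[1], [5], [6]].
Step i=3: Q has 3 at row 3, column 1; remove 6 from row 3 of P and reverse-bump: 6 enters row 2 and ejects 5; 5 enters row 1 and ejects 1. So w(3) = 1. P is now [[5], [6]].
Step i=2: Q has 2 at row 2, column 1; remove 6 from row 2 of P and reverse-bump: 6 enters row 1 and ejects 5. So w(2) = 5. P is now [[6]].
Step i=1: Q has 1 at row 1, column 1; remove that cell from P, ejecting 6. So w(1) = 6. P is now [].

So w = 6 5 1 4 3 2.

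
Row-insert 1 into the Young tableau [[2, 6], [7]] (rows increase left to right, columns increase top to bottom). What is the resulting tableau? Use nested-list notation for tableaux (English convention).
[[1, 6], [2], [7]]

In row 1, 1 replaces 2 (the leftmost entry greater than 1); 2 is bumped to row 2. In row 2, 2 replaces 7 (the leftmost entry greater than 2); 7 is bumped to row 3. 7 starts a new row 3. The new tableau is [[1, 6], [2], [7]].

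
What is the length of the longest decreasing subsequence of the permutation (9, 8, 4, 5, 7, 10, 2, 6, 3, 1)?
6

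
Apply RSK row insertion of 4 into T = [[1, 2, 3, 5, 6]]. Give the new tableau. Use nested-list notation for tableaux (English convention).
In row 1, 4 replaces 5 (the leftmost entry greater than 4); 5 is bumped to row 2. 5 starts a new row 2. The new tableau is [[1, 2, 3, 4, 6], [5]].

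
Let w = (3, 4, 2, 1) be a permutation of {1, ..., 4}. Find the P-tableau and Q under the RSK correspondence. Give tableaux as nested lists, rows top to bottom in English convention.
Insert each entry of the permutation into P by Schensted row insertion, recording in Q the position of each new cell.

Insert 3: appended to row 1. P = [[3]].
Insert 4: appended to row 1. P = [[3, 4]].
Insert 2: 2 bumps 3 from row 1; 3 starts row 2. P = [[2, 4], [3]].
Insert 1: 1 bumps 2 from row 1; 2 bumps 3 from row 2; 3 starts row 3. P = [[1, 4], [2], [3]].

So P = [[1, 4], [2], [3]], Q = [[1, 2], [3], [4]].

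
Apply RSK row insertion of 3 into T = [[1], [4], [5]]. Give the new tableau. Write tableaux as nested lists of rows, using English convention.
[[1, 3], [4], [5]]

3 is larger than every entry of row 1, so it is appended to row 1. The new tableau is [[1, 3], [4], [5]].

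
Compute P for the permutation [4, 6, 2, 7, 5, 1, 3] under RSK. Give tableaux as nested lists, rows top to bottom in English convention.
Insert 4: appended to row 1. P = [[4]].
Insert 6: appended to row 1. P = [[4, 6]].
Insert 2: 2 bumps 4 from row 1; 4 starts row 2. P = [[2, 6], [4]].
Insert 7: appended to row 1. P = [[2, 6, 7], [4]].
Insert 5: 5 bumps 6 from row 1; 6 appends to row 2. P = [[2, 5, 7], [4, 6]].
Insert 1: 1 bumps 2 from row 1; 2 bumps 4 from row 2; 4 starts row 3. P = [[1, 5, 7], [2, 6], [4]].
Insert 3: 3 bumps 5 from row 1; 5 bumps 6 from row 2; 6 appends to row 3. P = [[1, 3, 7], [2, 5], [4, 6]].

So P = [[1, 3, 7], [2, 5], [4, 6]].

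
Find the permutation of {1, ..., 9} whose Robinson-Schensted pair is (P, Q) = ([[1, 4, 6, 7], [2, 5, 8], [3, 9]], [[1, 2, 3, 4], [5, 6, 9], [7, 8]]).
3 5 6 9 2 8 1 4 7

Reverse the RSK construction: for i from n down to 1, find the cell of Q containing i, remove the entry at that cell from P, and reverse-bump it up through P; the value ejected from row 1 is w(i).

Step i=9: Q has 9 at row 2, column 3; remove 8 from row 2 of P and reverse-bump: 8 enters row 1 and ejects 7. So w(9) = 7. P is now [[1, 4, 6, 8], [2, 5], [3, 9]].
Step i=8: Q has 8 at row 3, column 2; remove 9 from row 3 of P and reverse-bump: 9 enters row 2 and ejects 5; 5 enters row 1 and ejects 4. So w(8) = 4. P is now [[1, 5, 6, 8], [2, 9], [3]].
Step i=7: Q has 7 at row 3, column 1; remove 3 from row 3 of P and reverse-bump: 3 enters row 2 and ejects 2; 2 enters row 1 and ejects 1. So w(7) = 1. P is now [[2, 5, 6, 8], [3, 9]].
Step i=6: Q has 6 at row 2, column 2; remove 9 from row 2 of P and reverse-bump: 9 enters row 1 and ejects 8. So w(6) = 8. P is now [[2, 5, 6, 9], [3]].
Step i=5: Q has 5 at row 2, column 1; remove 3 from row 2 of P and reverse-bump: 3 enters row 1 and ejects 2. So w(5) = 2. P is now [[3, 5, 6, 9]].
Step i=4: Q has 4 at row 1, column 4; remove that cell from P, ejecting 9. So w(4) = 9. P is now [[3, 5, 6]].
Step i=3: Q has 3 at row 1, column 3; remove that cell from P, ejecting 6. So w(3) = 6. P is now [[3, 5]].
Step i=2: Q has 2 at row 1, column 2; remove that cell from P, ejecting 5. So w(2) = 5. P is now [[3]].
Step i=1: Q has 1 at row 1, column 1; remove that cell from P, ejecting 3. So w(1) = 3. P is now [].

So w = 3 5 6 9 2 8 1 4 7.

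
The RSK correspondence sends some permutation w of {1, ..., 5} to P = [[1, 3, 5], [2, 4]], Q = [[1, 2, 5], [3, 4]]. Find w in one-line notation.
Reverse the RSK construction: for i from n down to 1, find the cell of Q containing i, remove the entry at that cell from P, and reverse-bump it up through P; the value ejected from row 1 is w(i).

Step i=5: Q has 5 at row 1, column 3; remove that cell from P, ejecting 5. So w(5) = 5. P is now [[1, 3], [2, 4]].
Step i=4: Q has 4 at row 2, column 2; remove 4 from row 2 of P and reverse-bump: 4 enters row 1 and ejects 3. So w(4) = 3. P is now [[1, 4], [2]].
Step i=3: Q has 3 at row 2, column 1; remove 2 from row 2 of P and reverse-bump: 2 enters row 1 and ejects 1. So w(3) = 1. P is now [[2, 4]].
Step i=2: Q has 2 at row 1, column 2; remove that cell from P, ejecting 4. So w(2) = 4. P is now [[2]].
Step i=1: Q has 1 at row 1, column 1; remove that cell from P, ejecting 2. So w(1) = 2. P is now [].

So w = 2 4 1 3 5.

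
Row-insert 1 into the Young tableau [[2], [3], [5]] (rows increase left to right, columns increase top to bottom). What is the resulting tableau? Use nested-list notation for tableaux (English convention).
In row 1, 1 replaces 2 (the leftmost entry greater than 1); 2 is bumped to row 2. In row 2, 2 replaces 3 (the leftmost entry greater than 2); 3 is bumped to row 3. In row 3, 3 replaces 5 (the leftmost entry greater than 3); 5 is bumped to row 4. 5 starts a new row 4. The new tableau is [[1], [2], [3], [5]].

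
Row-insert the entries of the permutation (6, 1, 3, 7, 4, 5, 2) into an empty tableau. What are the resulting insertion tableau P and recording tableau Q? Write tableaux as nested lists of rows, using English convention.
P = [[1, 2, 4, 5], [3, 7], [6]], Q = [[1, 3, 4, 6], [2, 5], [7]]

Insert each entry of the permutation into P by Schensted row insertion, recording in Q the position of each new cell.

Insert 6: appended to row 1. P = [[6]].
Insert 1: 1 bumps 6 from row 1; 6 starts row 2. P = [[1], [6]].
Insert 3: appended to row 1. P = [[1, 3], [6]].
Insert 7: appended to row 1. P = [[1, 3, 7], [6]].
Insert 4: 4 bumps 7 from row 1; 7 appends to row 2. P = [[1, 3, 4], [6, 7]].
Insert 5: appended to row 1. P = [[1, 3, 4, 5], [6, 7]].
Insert 2: 2 bumps 3 from row 1; 3 bumps 6 from row 2; 6 starts row 3. P = [[1, 2, 4, 5], [3, 7], [6]].

So P = [[1, 2, 4, 5], [3, 7], [6]], Q = [[1, 3, 4, 6], [2, 5], [7]].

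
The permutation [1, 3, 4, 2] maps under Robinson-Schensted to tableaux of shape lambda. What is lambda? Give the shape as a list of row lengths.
[3, 1]

Row-insert each entry into an empty tableau.

After inserting 1: P = [[1]].
After inserting 3: P = [[1, 3]].
After inserting 4: P = [[1, 3, 4]].
After inserting 2: P = [[1, 2, 4], [3]].

The final insertion tableau P = [[1, 2, 4], [3]] has shape [3, 1].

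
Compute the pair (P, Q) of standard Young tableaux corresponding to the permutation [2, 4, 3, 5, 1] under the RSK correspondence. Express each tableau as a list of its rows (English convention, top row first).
P = [[1, 3, 5], [2], [4]], Q = [[1, 2, 4], [3], [5]]

Insert each entry of the permutation into P by Schensted row insertion, recording in Q the position of each new cell.

Insert 2: appended to row 1. P = [[2]].
Insert 4: appended to row 1. P = [[2, 4]].
Insert 3: 3 bumps 4 from row 1; 4 starts row 2. P = [[2, 3], [4]].
Insert 5: appended to row 1. P = [[2, 3, 5], [4]].
Insert 1: 1 bumps 2 from row 1; 2 bumps 4 from row 2; 4 starts row 3. P = [[1, 3, 5], [2], [4]].

So P = [[1, 3, 5], [2], [4]], Q = [[1, 2, 4], [3], [5]].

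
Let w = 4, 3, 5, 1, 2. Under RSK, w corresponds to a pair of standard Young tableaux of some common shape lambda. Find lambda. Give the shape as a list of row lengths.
[2, 2, 1]

RSK row insertion gives P = [[1, 2], [3, 5], [4]], which has shape [2, 2, 1].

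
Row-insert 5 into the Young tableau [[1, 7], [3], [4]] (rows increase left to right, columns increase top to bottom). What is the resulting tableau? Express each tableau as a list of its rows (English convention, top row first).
[[1, 5], [3, 7], [4]]

In row 1, 5 replaces 7 (the leftmost entry greater than 5); 7 is bumped to row 2. 7 is appended to row 2. The new tableau is [[1, 5], [3, 7], [4]].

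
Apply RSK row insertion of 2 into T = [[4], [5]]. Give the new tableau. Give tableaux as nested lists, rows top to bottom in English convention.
In row 1, 2 replaces 4 (the leftmost entry greater than 2); 4 is bumped to row 2. In row 2, 4 replaces 5 (the leftmost entry greater than 4); 5 is bumped to row 3. 5 starts a new row 3. The new tableau is [[2], [4], [5]].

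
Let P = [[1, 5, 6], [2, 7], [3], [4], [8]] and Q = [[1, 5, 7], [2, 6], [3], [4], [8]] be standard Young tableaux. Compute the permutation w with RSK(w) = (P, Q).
8 4 3 2 7 5 6 1

Reverse the RSK construction: for i from n down to 1, find the cell of Q containing i, remove the entry at that cell from P, and reverse-bump it up through P; the value ejected from row 1 is w(i).

Step i=8: Q has 8 at row 5, column 1; remove 8 from row 5 of P and reverse-bump: 8 enters row 4 and ejects 4; 4 enters row 3 and ejects 3; 3 enters row 2 and ejects 2; 2 enters row 1 and ejects 1. So w(8) = 1. P is now [[2, 5, 6], [3, 7], [4], [8]].
Step i=7: Q has 7 at row 1, column 3; remove that cell from P, ejecting 6. So w(7) = 6. P is now [[2, 5], [3, 7], [4], [8]].
Step i=6: Q has 6 at row 2, column 2; remove 7 from row 2 of P and reverse-bump: 7 enters row 1 and ejects 5. So w(6) = 5. P is now [[2, 7], [3], [4], [8]].
Step i=5: Q has 5 at row 1, column 2; remove that cell from P, ejecting 7. So w(5) = 7. P is now [[2], [3], [4], [8]].
Step i=4: Q has 4 at row 4, column 1; remove 8 from row 4 of P and reverse-bump: 8 enters row 3 and ejects 4; 4 enters row 2 and ejects 3; 3 enters row 1 and ejects 2. So w(4) = 2. P is now [[3], [4], [8]].
Step i=3: Q has 3 at row 3, column 1; remove 8 from row 3 of P and reverse-bump: 8 enters row 2 and ejects 4; 4 enters row 1 and ejects 3. So w(3) = 3. P is now [[4], [8]].
Step i=2: Q has 2 at row 2, column 1; remove 8 from row 2 of P and reverse-bump: 8 enters row 1 and ejects 4. So w(2) = 4. P is now [[8]].
Step i=1: Q has 1 at row 1, column 1; remove that cell from P, ejecting 8. So w(1) = 8. P is now [].

So w = 8 4 3 2 7 5 6 1.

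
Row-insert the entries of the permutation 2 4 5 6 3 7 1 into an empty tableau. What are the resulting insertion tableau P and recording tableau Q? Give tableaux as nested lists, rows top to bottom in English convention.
Insert each entry of the permutation into P by Schensted row insertion, recording in Q the position of each new cell.

Insert 2: appended to row 1. P = [[2]].
Insert 4: appended to row 1. P = [[2, 4]].
Insert 5: appended to row 1. P = [[2, 4, 5]].
Insert 6: appended to row 1. P = [[2, 4, 5, 6]].
Insert 3: 3 bumps 4 from row 1; 4 starts row 2. P = [[2, 3, 5, 6], [4]].
Insert 7: appended to row 1. P = [[2, 3, 5, 6, 7], [4]].
Insert 1: 1 bumps 2 from row 1; 2 bumps 4 from row 2; 4 starts row 3. P = [[1, 3, 5, 6, 7], [2], [4]].

So P = [[1, 3, 5, 6, 7], [2], [4]], Q = [[1, 2, 3, 4, 6], [5], [7]].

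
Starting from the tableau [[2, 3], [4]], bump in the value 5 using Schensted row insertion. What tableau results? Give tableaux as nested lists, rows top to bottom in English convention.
5 is larger than every entry of row 1, so it is appended to row 1. The new tableau is [[2, 3, 5], [4]].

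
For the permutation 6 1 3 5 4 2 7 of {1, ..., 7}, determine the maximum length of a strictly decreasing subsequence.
4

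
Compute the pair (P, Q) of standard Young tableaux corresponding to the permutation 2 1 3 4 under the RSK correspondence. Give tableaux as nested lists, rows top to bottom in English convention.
P = [[1, 3, 4], [2]], Q = [[1, 3, 4], [2]]

Insert each entry of the permutation into P by Schensted row insertion, recording in Q the position of each new cell.

After inserting 2: P = [[2]].
After inserting 1: P = [[1], [2]].
After inserting 3: P = [[1, 3], [2]].
After inserting 4: P = [[1, 3, 4], [2]].

So P = [[1, 3, 4], [2]], Q = [[1, 3, 4], [2]].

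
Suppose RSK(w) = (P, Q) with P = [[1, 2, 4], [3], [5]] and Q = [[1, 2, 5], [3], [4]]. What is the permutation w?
1 5 3 2 4

Reverse the RSK construction: for i from n down to 1, find the cell of Q containing i, remove the entry at that cell from P, and reverse-bump it up through P; the value ejected from row 1 is w(i).

Step i=5: Q has 5 at row 1, column 3; remove that cell from P, ejecting 4. So w(5) = 4. P is now [[1, 2], [3], [5]].
Step i=4: Q has 4 at row 3, column 1; remove 5 from row 3 of P and reverse-bump: 5 enters row 2 and ejects 3; 3 enters row 1 and ejects 2. So w(4) = 2. P is now [[1, 3], [5]].
Step i=3: Q has 3 at row 2, column 1; remove 5 from row 2 of P and reverse-bump: 5 enters row 1 and ejects 3. So w(3) = 3. P is now [[1, 5]].
Step i=2: Q has 2 at row 1, column 2; remove that cell from P, ejecting 5. So w(2) = 5. P is now [[1]].
Step i=1: Q has 1 at row 1, column 1; remove that cell from P, ejecting 1. So w(1) = 1. P is now [].

So w = 1 5 3 2 4.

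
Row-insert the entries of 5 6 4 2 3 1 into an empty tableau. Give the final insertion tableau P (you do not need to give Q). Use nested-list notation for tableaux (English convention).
P = [[1, 3], [2, 6], [4], [5]]

Insert 5: appended to row 1. P = [[5]].
Insert 6: appended to row 1. P = [[5, 6]].
Insert 4: 4 bumps 5 from row 1; 5 starts row 2. P = [[4, 6], [5]].
Insert 2: 2 bumps 4 from row 1; 4 bumps 5 from row 2; 5 starts row 3. P = [[2, 6], [4], [5]].
Insert 3: 3 bumps 6 from row 1; 6 appends to row 2. P = [[2, 3], [4, 6], [5]].
Insert 1: 1 bumps 2 from row 1; 2 bumps 4 from row 2; 4 bumps 5 from row 3; 5 starts row 4. P = [[1, 3], [2, 6], [4], [5]].

So P = [[1, 3], [2, 6], [4], [5]].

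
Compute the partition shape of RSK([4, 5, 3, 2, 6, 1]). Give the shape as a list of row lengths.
Row-insert each entry into an empty tableau.

After inserting 4: P = [[4]].
After inserting 5: P = [[4, 5]].
After inserting 3: P = [[3, 5], [4]].
After inserting 2: P = [[2, 5], [3], [4]].
After inserting 6: P = [[2, 5, 6], [3], [4]].
After inserting 1: P = [[1, 5, 6], [2], [3], [4]].

The final insertion tableau P = [[1, 5, 6], [2], [3], [4]] has shape [3, 1, 1, 1].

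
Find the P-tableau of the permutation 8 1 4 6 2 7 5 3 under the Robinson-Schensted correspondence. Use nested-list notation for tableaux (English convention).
Insert 8: appended to row 1. P = [[8]].
Insert 1: 1 bumps 8 from row 1; 8 starts row 2. P = [[1], [8]].
Insert 4: appended to row 1. P = [[1, 4], [8]].
Insert 6: appended to row 1. P = [[1, 4, 6], [8]].
Insert 2: 2 bumps 4 from row 1; 4 bumps 8 from row 2; 8 starts row 3. P = [[1, 2, 6], [4], [8]].
Insert 7: appended to row 1. P = [[1, 2, 6, 7], [4], [8]].
Insert 5: 5 bumps 6 from row 1; 6 appends to row 2. P = [[1, 2, 5, 7], [4, 6], [8]].
Insert 3: 3 bumps 5 from row 1; 5 bumps 6 from row 2; 6 bumps 8 from row 3; 8 starts row 4. P = [[1, 2, 3, 7], [4, 5], [6], [8]].

So P = [[1, 2, 3, 7], [4, 5], [6], [8]].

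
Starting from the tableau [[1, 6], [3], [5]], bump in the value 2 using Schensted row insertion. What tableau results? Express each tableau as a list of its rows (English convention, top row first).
[[1, 2], [3, 6], [5]]

In row 1, 2 replaces 6 (the leftmost entry greater than 2); 6 is bumped to row 2. 6 is appended to row 2. The new tableau is [[1, 2], [3, 6], [5]].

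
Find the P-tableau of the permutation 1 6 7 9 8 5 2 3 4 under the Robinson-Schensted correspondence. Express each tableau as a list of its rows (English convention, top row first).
Insert 1: appended to row 1. P = [[1]].
Insert 6: appended to row 1. P = [[1, 6]].
Insert 7: appended to row 1. P = [[1, 6, 7]].
Insert 9: appended to row 1. P = [[1, 6, 7, 9]].
Insert 8: 8 bumps 9 from row 1; 9 starts row 2. P = [[1, 6, 7, 8], [9]].
Insert 5: 5 bumps 6 from row 1; 6 bumps 9 from row 2; 9 starts row 3. P = [[1, 5, 7, 8], [6], [9]].
Insert 2: 2 bumps 5 from row 1; 5 bumps 6 from row 2; 6 bumps 9 from row 3; 9 starts row 4. P = [[1, 2, 7, 8], [5], [6], [9]].
Insert 3: 3 bumps 7 from row 1; 7 appends to row 2. P = [[1, 2, 3, 8], [5, 7], [6], [9]].
Insert 4: 4 bumps 8 from row 1; 8 appends to row 2. P = [[1, 2, 3, 4], [5, 7, 8], [6], [9]].

So P = [[1, 2, 3, 4], [5, 7, 8], [6], [9]].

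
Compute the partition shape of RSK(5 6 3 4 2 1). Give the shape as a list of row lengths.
[2, 2, 1, 1]

RSK row insertion gives P = [[1, 4], [2, 6], [3], [5]], which has shape [2, 2, 1, 1].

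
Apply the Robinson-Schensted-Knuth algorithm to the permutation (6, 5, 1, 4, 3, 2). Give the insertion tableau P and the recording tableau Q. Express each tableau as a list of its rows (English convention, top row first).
Insert each entry of the permutation into P by Schensted row insertion, recording in Q the position of each new cell.

Insert 6: appended to row 1. P = [[6]], Q = [[1]].
Insert 5: 5 bumps 6 from row 1; 6 starts row 2. P = [[5], [6]], Q = [[1], [2]].
Insert 1: 1 bumps 5 from row 1; 5 bumps 6 from row 2; 6 starts row 3. P = [[1], [5], [6]], Q = [[1], [2], [3]].
Insert 4: appended to row 1. P = [[1, 4], [5], [6]], Q = [[1, 4], [2], [3]].
Insert 3: 3 bumps 4 from row 1; 4 bumps 5 from row 2; 5 bumps 6 from row 3; 6 starts row 4. P = [[1, 3], [4], [5], [6]], Q = [[1, 4], [2], [3], [5]].
Insert 2: 2 bumps 3 from row 1; 3 bumps 4 from row 2; 4 bumps 5 from row 3; 5 bumps 6 from row 4; 6 starts row 5. P = [[1, 2], [3], [4], [5], [6]], Q = [[1, 4], [2], [3], [5], [6]].

So P = [[1, 2], [3], [4], [5], [6]], Q = [[1, 4], [2], [3], [5], [6]].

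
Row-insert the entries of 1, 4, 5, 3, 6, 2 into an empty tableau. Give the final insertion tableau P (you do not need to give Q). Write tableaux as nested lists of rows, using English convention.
Insert 1: appended to row 1. P = [[1]].
Insert 4: appended to row 1. P = [[1, 4]].
Insert 5: appended to row 1. P = [[1, 4, 5]].
Insert 3: 3 bumps 4 from row 1; 4 starts row 2. P = [[1, 3, 5], [4]].
Insert 6: appended to row 1. P = [[1, 3, 5, 6], [4]].
Insert 2: 2 bumps 3 from row 1; 3 bumps 4 from row 2; 4 starts row 3. P = [[1, 2, 5, 6], [3], [4]].

So P = [[1, 2, 5, 6], [3], [4]].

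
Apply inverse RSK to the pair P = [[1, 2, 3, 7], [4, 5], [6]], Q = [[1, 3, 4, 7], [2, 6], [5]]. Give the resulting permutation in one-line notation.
Reverse the RSK construction: for i from n down to 1, find the cell of Q containing i, remove the entry at that cell from P, and reverse-bump it up through P; the value ejected from row 1 is w(i).

Step i=7: Q has 7 at row 1, column 4; remove that cell from P, ejecting 7. So w(7) = 7. P is now [[1, 2, 3], [4, 5], [6]].
Step i=6: Q has 6 at row 2, column 2; remove 5 from row 2 of P and reverse-bump: 5 enters row 1 and ejects 3. So w(6) = 3. P is now [[1, 2, 5], [4], [6]].
Step i=5: Q has 5 at row 3, column 1; remove 6 from row 3 of P and reverse-bump: 6 enters row 2 and ejects 4; 4 enters row 1 and ejects 2. So w(5) = 2. P is now [[1, 4, 5], [6]].
Step i=4: Q has 4 at row 1, column 3; remove that cell from P, ejecting 5. So w(4) = 5. P is now [[1, 4], [6]].
Step i=3: Q has 3 at row 1, column 2; remove that cell from P, ejecting 4. So w(3) = 4. P is now [[1], [6]].
Step i=2: Q has 2 at row 2, column 1; remove 6 from row 2 of P and reverse-bump: 6 enters row 1 and ejects 1. So w(2) = 1. P is now [[6]].
Step i=1: Q has 1 at row 1, column 1; remove that cell from P, ejecting 6. So w(1) = 6. P is now [].

So w = 6 1 4 5 2 3 7.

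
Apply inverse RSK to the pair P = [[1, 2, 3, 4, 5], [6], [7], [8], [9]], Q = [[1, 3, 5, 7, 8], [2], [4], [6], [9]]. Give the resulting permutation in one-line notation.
Reverse the RSK construction: for i from n down to 1, find the cell of Q containing i, remove the entry at that cell from P, and reverse-bump it up through P; the value ejected from row 1 is w(i).

Step i=9: Q has 9 at row 5, column 1; remove 9 from row 5 of P and reverse-bump: 9 enters row 4 and ejects 8; 8 enters row 3 and ejects 7; 7 enters row 2 and ejects 6; 6 enters row 1 and ejects 5. So w(9) = 5. P is now [[1, 2, 3, 4, 6], [7], [8], [9]].
Step i=8: Q has 8 at row 1, column 5; remove that cell from P, ejecting 6. So w(8) = 6. P is now [[1, 2, 3, 4], [7], [8], [9]].
Step i=7: Q has 7 at row 1, column 4; remove that cell from P, ejecting 4. So w(7) = 4. P is now [[1, 2, 3], [7], [8], [9]].
Step i=6: Q has 6 at row 4, column 1; remove 9 from row 4 of P and reverse-bump: 9 enters row 3 and ejects 8; 8 enters row 2 and ejects 7; 7 enters row 1 and ejects 3. So w(6) = 3. P is now [[1, 2, 7], [8], [9]].
Step i=5: Q has 5 at row 1, column 3; remove that cell from P, ejecting 7. So w(5) = 7. P is now [[1, 2], [8], [9]].
Step i=4: Q has 4 at row 3, column 1; remove 9 from row 3 of P and reverse-bump: 9 enters row 2 and ejects 8; 8 enters row 1 and ejects 2. So w(4) = 2. P is now [[1, 8], [9]].
Step i=3: Q has 3 at row 1, column 2; remove that cell from P, ejecting 8. So w(3) = 8. P is now [[1], [9]].
Step i=2: Q has 2 at row 2, column 1; remove 9 from row 2 of P and reverse-bump: 9 enters row 1 and ejects 1. So w(2) = 1. P is now [[9]].
Step i=1: Q has 1 at row 1, column 1; remove that cell from P, ejecting 9. So w(1) = 9. P is now [].

So w = 9 1 8 2 7 3 4 6 5.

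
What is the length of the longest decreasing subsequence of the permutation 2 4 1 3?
2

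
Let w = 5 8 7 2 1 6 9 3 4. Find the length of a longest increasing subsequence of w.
3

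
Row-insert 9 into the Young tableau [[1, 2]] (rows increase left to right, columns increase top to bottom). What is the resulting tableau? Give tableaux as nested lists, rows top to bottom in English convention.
9 is larger than every entry of row 1, so it is appended to row 1. The new tableau is [[1, 2, 9]].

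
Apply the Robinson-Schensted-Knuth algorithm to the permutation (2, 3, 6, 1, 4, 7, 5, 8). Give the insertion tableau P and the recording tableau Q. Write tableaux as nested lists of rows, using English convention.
P = [[1, 3, 4, 5, 8], [2, 6, 7]], Q = [[1, 2, 3, 6, 8], [4, 5, 7]]

Insert each entry of the permutation into P by Schensted row insertion, recording in Q the position of each new cell.

Insert 2: appended to row 1. P = [[2]], Q = [[1]].
Insert 3: appended to row 1. P = [[2, 3]], Q = [[1, 2]].
Insert 6: appended to row 1. P = [[2, 3, 6]], Q = [[1, 2, 3]].
Insert 1: 1 bumps 2 from row 1; 2 starts row 2. P = [[1, 3, 6], [2]], Q = [[1, 2, 3], [4]].
Insert 4: 4 bumps 6 from row 1; 6 appends to row 2. P = [[1, 3, 4], [2, 6]], Q = [[1, 2, 3], [4, 5]].
Insert 7: appended to row 1. P = [[1, 3, 4, 7], [2, 6]], Q = [[1, 2, 3, 6], [4, 5]].
Insert 5: 5 bumps 7 from row 1; 7 appends to row 2. P = [[1, 3, 4, 5], [2, 6, 7]], Q = [[1, 2, 3, 6], [4, 5, 7]].
Insert 8: appended to row 1. P = [[1, 3, 4, 5, 8], [2, 6, 7]], Q = [[1, 2, 3, 6, 8], [4, 5, 7]].

So P = [[1, 3, 4, 5, 8], [2, 6, 7]], Q = [[1, 2, 3, 6, 8], [4, 5, 7]].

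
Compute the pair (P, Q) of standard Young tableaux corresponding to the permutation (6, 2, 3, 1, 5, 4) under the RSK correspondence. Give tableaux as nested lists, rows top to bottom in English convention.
Insert each entry of the permutation into P by Schensted row insertion, recording in Q the position of each new cell.

Insert 6: appended to row 1. P = [[6]].
Insert 2: 2 bumps 6 from row 1; 6 starts row 2. P = [[2], [6]].
Insert 3: appended to row 1. P = [[2, 3], [6]].
Insert 1: 1 bumps 2 from row 1; 2 bumps 6 from row 2; 6 starts row 3. P = [[1, 3], [2], [6]].
Insert 5: appended to row 1. P = [[1, 3, 5], [2], [6]].
Insert 4: 4 bumps 5 from row 1; 5 appends to row 2. P = [[1, 3, 4], [2, 5], [6]].

So P = [[1, 3, 4], [2, 5], [6]], Q = [[1, 3, 5], [2, 6], [4]].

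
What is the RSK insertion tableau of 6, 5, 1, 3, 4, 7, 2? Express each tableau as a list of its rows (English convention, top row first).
Insert 6: appended to row 1. P = [[6]].
Insert 5: 5 bumps 6 from row 1; 6 starts row 2. P = [[5], [6]].
Insert 1: 1 bumps 5 from row 1; 5 bumps 6 from row 2; 6 starts row 3. P = [[1], [5], [6]].
Insert 3: appended to row 1. P = [[1, 3], [5], [6]].
Insert 4: appended to row 1. P = [[1, 3, 4], [5], [6]].
Insert 7: appended to row 1. P = [[1, 3, 4, 7], [5], [6]].
Insert 2: 2 bumps 3 from row 1; 3 bumps 5 from row 2; 5 bumps 6 from row 3; 6 starts row 4. P = [[1, 2, 4, 7], [3], [5], [6]].

So P = [[1, 2, 4, 7], [3], [5], [6]].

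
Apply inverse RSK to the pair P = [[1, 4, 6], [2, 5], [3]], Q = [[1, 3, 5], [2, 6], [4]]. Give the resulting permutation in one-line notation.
Reverse the RSK construction: for i from n down to 1, find the cell of Q containing i, remove the entry at that cell from P, and reverse-bump it up through P; the value ejected from row 1 is w(i).

Step i=6: Q has 6 at row 2, column 2; remove 5 from row 2 of P and reverse-bump: 5 enters row 1 and ejects 4. So w(6) = 4. P is now [[1, 5, 6], [2], [3]].
Step i=5: Q has 5 at row 1, column 3; remove that cell from P, ejecting 6. So w(5) = 6. P is now [[1, 5], [2], [3]].
Step i=4: Q has 4 at row 3, column 1; remove 3 from row 3 of P and reverse-bump: 3 enters row 2 and ejects 2; 2 enters row 1 and ejects 1. So w(4) = 1. P is now [[2, 5], [3]].
Step i=3: Q has 3 at row 1, column 2; remove that cell from P, ejecting 5. So w(3) = 5. P is now [[2], [3]].
Step i=2: Q has 2 at row 2, column 1; remove 3 from row 2 of P and reverse-bump: 3 enters row 1 and ejects 2. So w(2) = 2. P is now [[3]].
Step i=1: Q has 1 at row 1, column 1; remove that cell from P, ejecting 3. So w(1) = 3. P is now [].

So w = 3 2 5 1 6 4.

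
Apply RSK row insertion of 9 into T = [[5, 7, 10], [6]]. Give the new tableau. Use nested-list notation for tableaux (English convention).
[[5, 7, 9], [6, 10]]

In row 1, 9 replaces 10 (the leftmost entry greater than 9); 10 is bumped to row 2. 10 is appended to row 2. The new tableau is [[5, 7, 9], [6, 10]].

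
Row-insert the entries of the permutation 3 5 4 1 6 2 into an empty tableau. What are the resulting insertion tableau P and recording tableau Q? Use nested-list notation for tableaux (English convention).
P = [[1, 2, 6], [3, 4], [5]], Q = [[1, 2, 5], [3, 6], [4]]

Insert each entry of the permutation into P by Schensted row insertion, recording in Q the position of each new cell.

Insert 3: appended to row 1. P = [[3]].
Insert 5: appended to row 1. P = [[3, 5]].
Insert 4: 4 bumps 5 from row 1; 5 starts row 2. P = [[3, 4], [5]].
Insert 1: 1 bumps 3 from row 1; 3 bumps 5 from row 2; 5 starts row 3. P = [[1, 4], [3], [5]].
Insert 6: appended to row 1. P = [[1, 4, 6], [3], [5]].
Insert 2: 2 bumps 4 from row 1; 4 appends to row 2. P = [[1, 2, 6], [3, 4], [5]].

So P = [[1, 2, 6], [3, 4], [5]], Q = [[1, 2, 5], [3, 6], [4]].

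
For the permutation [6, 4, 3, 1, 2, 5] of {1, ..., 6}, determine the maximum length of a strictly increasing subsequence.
3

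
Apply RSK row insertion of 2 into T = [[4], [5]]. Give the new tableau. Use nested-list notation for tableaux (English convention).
[[2], [4], [5]]

In row 1, 2 replaces 4 (the leftmost entry greater than 2); 4 is bumped to row 2. In row 2, 4 replaces 5 (the leftmost entry greater than 4); 5 is bumped to row 3. 5 starts a new row 3. The new tableau is [[2], [4], [5]].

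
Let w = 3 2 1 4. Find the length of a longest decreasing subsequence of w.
3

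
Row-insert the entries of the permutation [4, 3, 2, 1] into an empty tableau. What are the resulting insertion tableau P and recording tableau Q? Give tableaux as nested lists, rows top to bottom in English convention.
P = [[1], [2], [3], [4]], Q = [[1], [2], [3], [4]]

Insert each entry of the permutation into P by Schensted row insertion, recording in Q the position of each new cell.

Insert 4: appended to row 1. P = [[4]].
Insert 3: 3 bumps 4 from row 1; 4 starts row 2. P = [[3], [4]].
Insert 2: 2 bumps 3 from row 1; 3 bumps 4 from row 2; 4 starts row 3. P = [[2], [3], [4]].
Insert 1: 1 bumps 2 from row 1; 2 bumps 3 from row 2; 3 bumps 4 from row 3; 4 starts row 4. P = [[1], [2], [3], [4]].

So P = [[1], [2], [3], [4]], Q = [[1], [2], [3], [4]].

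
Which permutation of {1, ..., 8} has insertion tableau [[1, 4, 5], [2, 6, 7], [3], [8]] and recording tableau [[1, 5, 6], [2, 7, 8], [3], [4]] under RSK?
Reverse the RSK construction: for i from n down to 1, find the cell of Q containing i, remove the entry at that cell from P, and reverse-bump it up through P; the value ejected from row 1 is w(i).

Step i=8: Q has 8 at row 2, column 3; remove 7 from row 2 of P and reverse-bump: 7 enters row 1 and ejects 5. So w(8) = 5. P is now [[1, 4, 7], [2, 6], [3], [8]].
Step i=7: Q has 7 at row 2, column 2; remove 6 from row 2 of P and reverse-bump: 6 enters row 1 and ejects 4. So w(7) = 4. P is now [[1, 6, 7], [2], [3], [8]].
Step i=6: Q has 6 at row 1, column 3; remove that cell from P, ejecting 7. So w(6) = 7. P is now [[1, 6], [2], [3], [8]].
Step i=5: Q has 5 at row 1, column 2; remove that cell from P, ejecting 6. So w(5) = 6. P is now [[1], [2], [3], [8]].
Step i=4: Q has 4 at row 4, column 1; remove 8 from row 4 of P and reverse-bump: 8 enters row 3 and ejects 3; 3 enters row 2 and ejects 2; 2 enters row 1 and ejects 1. So w(4) = 1. P is now [[2], [3], [8]].
Step i=3: Q has 3 at row 3, column 1; remove 8 from row 3 of P and reverse-bump: 8 enters row 2 and ejects 3; 3 enters row 1 and ejects 2. So w(3) = 2. P is now [[3], [8]].
Step i=2: Q has 2 at row 2, column 1; remove 8 from row 2 of P and reverse-bump: 8 enters row 1 and ejects 3. So w(2) = 3. P is now [[8]].
Step i=1: Q has 1 at row 1, column 1; remove that cell from P, ejecting 8. So w(1) = 8. P is now [].

So w = 8 3 2 1 6 7 4 5.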